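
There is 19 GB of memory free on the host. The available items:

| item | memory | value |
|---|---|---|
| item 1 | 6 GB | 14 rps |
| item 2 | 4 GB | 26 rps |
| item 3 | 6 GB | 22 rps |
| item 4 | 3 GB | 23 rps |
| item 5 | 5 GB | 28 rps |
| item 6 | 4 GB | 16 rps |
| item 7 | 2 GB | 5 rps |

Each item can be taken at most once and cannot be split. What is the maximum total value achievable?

Check high-value combinations within 19 GB:
- item 2+item 3+item 4+item 5: memory 4+6+3+5=18, value 26+22+23+28=99
- item 2+item 4+item 5+item 6+item 7: memory 4+3+5+4+2=18, value 26+23+28+16+5=98
- item 2+item 4+item 5+item 6: memory 4+3+5+4=16, value 26+23+28+16=93
- item 2+item 3+item 5+item 6: memory 4+6+5+4=19, value 26+22+28+16=92
Best: 99 rps.

99 rps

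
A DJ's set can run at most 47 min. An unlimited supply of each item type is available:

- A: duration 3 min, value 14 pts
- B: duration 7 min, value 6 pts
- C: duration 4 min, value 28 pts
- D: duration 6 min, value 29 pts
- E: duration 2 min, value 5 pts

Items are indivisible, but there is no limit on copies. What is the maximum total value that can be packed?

322 pts

Best value-per-unit is C at 28/4; filling with it alone gives 11×28 = 308.
Optimal mix: 1×A + 11×C → duration 47, value 322.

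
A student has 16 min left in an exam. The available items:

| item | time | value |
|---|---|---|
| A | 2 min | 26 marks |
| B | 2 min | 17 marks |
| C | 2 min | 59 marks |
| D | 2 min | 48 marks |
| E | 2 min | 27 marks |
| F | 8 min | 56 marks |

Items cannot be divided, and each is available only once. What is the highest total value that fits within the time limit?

216 marks

Check high-value combinations within 16 min:
- A+C+D+E+F: time 2+2+2+2+8=16, value 26+59+48+27+56=216
- B+C+D+E+F: time 2+2+2+2+8=16, value 17+59+48+27+56=207
- A+B+C+D+F: time 2+2+2+2+8=16, value 26+17+59+48+56=206
- C+D+E+F: time 2+2+2+8=14, value 59+48+27+56=190
Best: 216 marks.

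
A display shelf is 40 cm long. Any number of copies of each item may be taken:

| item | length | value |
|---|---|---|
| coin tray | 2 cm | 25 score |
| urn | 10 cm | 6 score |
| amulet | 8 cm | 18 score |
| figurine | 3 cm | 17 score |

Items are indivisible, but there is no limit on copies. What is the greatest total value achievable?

500 score

Best value-per-unit is coin tray at 25/2, and filling with it alone uses length 20×2=40. No mix of the others beats 20×25 = 500.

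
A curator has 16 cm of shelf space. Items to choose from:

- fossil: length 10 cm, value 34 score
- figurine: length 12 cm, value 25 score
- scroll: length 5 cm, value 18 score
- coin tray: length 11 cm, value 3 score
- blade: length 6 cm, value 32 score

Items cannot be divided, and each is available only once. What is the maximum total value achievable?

66 score

Check high-value combinations within 16 cm:
- fossil+blade: length 10+6=16, value 34+32=66
- fossil+scroll: length 10+5=15, value 34+18=52
- scroll+blade: length 5+6=11, value 18+32=50
- fossil: length 10, value 34
- blade: length 6, value 32
Best: 66 score.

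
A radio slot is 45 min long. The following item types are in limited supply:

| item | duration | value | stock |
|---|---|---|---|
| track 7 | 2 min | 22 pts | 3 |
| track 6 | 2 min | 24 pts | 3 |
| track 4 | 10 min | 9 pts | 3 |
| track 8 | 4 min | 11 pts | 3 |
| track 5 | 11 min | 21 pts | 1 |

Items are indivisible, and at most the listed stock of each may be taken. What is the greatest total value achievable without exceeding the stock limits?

Top feasible selections:
- 3×track 7 + 3×track 6 + 1×track 4 + 3×track 8 + 1×track 5: duration 45, value 201
- 3×track 7 + 3×track 6 + 3×track 8 + 1×track 5: duration 35, value 192
- 3×track 7 + 3×track 6 + 1×track 4 + 2×track 8 + 1×track 5: duration 41, value 190
- 3×track 7 + 3×track 6 + 2×track 4 + 3×track 8: duration 44, value 189
Best: 201 pts.

201 pts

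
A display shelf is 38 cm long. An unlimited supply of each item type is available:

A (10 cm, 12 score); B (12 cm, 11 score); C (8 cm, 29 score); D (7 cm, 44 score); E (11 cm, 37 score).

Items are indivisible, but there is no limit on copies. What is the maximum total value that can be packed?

Best value-per-unit is D at 44/7, and filling with it alone uses length 5×7=35. No mix of the others beats 5×44 = 220.

220 score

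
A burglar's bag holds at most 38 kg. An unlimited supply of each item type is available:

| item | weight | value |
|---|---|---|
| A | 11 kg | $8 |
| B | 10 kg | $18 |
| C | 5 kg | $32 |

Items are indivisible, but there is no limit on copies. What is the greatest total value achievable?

Best value-per-unit is C at 32/5, and filling with it alone uses weight 7×5=35. No mix of the others beats 7×32 = 224.

$224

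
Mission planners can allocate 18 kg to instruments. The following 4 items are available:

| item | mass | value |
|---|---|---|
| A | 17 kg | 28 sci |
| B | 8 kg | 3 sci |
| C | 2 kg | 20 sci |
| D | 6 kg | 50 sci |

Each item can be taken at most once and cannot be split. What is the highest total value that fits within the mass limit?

73 sci

Check high-value combinations within 18 kg:
- B+C+D: mass 8+2+6=16, value 3+20+50=73
- C+D: mass 2+6=8, value 20+50=70
- B+D: mass 8+6=14, value 3+50=53
- D: mass 6, value 50
Best: 73 sci.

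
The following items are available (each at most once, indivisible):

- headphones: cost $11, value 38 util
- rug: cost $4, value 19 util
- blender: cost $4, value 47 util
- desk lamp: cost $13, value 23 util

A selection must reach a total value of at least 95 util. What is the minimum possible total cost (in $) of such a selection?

Subsets with value ≥ 95, sorted by total cost:
- headphones+rug+blender: cost 19, value 104
- headphones+blender+desk lamp: cost 28, value 108
- headphones+rug+blender+desk lamp: cost 32, value 127
Minimum cost: 19 $.

19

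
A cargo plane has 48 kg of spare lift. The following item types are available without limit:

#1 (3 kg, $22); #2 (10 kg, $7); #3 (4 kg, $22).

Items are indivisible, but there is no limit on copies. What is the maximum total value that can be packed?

Best value-per-unit is #1 at 22/3, and filling with it alone uses weight 16×3=48. No mix of the others beats 16×22 = 352.

$352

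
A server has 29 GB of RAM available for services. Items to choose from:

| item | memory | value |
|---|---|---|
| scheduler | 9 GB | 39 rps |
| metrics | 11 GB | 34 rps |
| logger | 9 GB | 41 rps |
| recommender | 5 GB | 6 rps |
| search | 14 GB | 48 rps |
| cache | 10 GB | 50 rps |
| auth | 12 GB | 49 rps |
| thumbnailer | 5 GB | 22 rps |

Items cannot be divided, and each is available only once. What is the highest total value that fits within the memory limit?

This is a 0/1 knapsack; check combinations near the capacity.
- scheduler+logger+cache: memory 9+9+10=28, value 39+41+50=130
- cache+auth+thumbnailer: memory 10+12+5=27, value 50+49+22=121
- search+cache+thumbnailer: memory 14+10+5=29, value 48+50+22=120
- logger+recommender+cache+thumbnailer: memory 9+5+10+5=29, value 41+6+50+22=119
Best: 130 rps.

130 rps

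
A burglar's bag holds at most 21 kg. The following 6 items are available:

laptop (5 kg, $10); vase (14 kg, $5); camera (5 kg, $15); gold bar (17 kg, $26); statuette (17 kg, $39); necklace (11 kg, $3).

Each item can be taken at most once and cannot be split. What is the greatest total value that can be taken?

Check high-value combinations within 21 kg:
- statuette: weight 17, value 39
- laptop+camera+necklace: weight 5+5+11=21, value 10+15+3=28
- gold bar: weight 17, value 26
Best: $39.

$39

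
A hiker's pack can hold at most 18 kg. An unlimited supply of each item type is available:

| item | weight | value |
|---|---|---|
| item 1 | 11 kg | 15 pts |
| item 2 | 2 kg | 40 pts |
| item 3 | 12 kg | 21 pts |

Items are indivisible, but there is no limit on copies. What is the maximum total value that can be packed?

360 pts

Best value-per-unit is item 2 at 40/2, and filling with it alone uses weight 9×2=18. No mix of the others beats 9×40 = 360.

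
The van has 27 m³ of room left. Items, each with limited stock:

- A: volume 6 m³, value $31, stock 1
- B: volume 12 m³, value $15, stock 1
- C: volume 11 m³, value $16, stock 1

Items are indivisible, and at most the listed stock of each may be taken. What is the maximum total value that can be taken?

Top feasible selections:
- 1×A + 1×C: volume 17, value 47
- 1×A + 1×B: volume 18, value 46
- 1×A: volume 6, value 31
Best: $47.

$47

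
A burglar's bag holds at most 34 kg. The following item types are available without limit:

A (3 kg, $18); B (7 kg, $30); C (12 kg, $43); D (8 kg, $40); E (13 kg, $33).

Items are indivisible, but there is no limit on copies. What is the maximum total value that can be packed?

$198

Best value-per-unit is A at 18/3, and filling with it alone uses weight 11×3=33. No mix of the others beats 11×18 = 198.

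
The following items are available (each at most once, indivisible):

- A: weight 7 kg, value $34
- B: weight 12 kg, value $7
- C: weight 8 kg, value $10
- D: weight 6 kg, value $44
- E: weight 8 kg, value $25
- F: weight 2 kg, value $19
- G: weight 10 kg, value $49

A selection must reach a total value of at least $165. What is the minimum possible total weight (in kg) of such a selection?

Subsets with value ≥ 165, sorted by total weight:
- A+D+E+F+G: weight 33, value 171
- A+C+D+E+F+G: weight 41, value 181
- A+B+D+E+F+G: weight 45, value 178
- A+B+C+D+E+G: weight 51, value 169
Minimum weight: 33 kg.

33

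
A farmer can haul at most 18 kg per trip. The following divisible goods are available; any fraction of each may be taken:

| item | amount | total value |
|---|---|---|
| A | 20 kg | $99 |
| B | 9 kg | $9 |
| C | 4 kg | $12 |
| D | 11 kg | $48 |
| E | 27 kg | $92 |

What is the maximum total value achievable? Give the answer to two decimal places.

89.10

Take in order of value per unit:
- A (99/20 per unit): 18 of 20 → value 18×99/20 = 89.1000, running total 89.10
Total 89.10.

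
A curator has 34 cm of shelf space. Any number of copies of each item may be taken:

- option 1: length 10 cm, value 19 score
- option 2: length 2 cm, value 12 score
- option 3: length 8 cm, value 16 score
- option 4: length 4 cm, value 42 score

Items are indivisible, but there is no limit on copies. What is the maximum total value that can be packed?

348 score

Best value-per-unit is option 4 at 42/4; filling with it alone gives 8×42 = 336.
Optimal mix: 1×option 2 + 8×option 4 → length 34, value 348.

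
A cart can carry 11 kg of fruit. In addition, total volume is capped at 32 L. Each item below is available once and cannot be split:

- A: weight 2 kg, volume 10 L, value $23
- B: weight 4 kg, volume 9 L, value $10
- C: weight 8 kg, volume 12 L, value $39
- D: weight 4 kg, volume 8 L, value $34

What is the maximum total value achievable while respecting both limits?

Feasible sets respecting both limits:
- A+B+D: weight 10, volume 27, value 67
- A+C: weight 10, volume 22, value 62
- A+D: weight 6, volume 18, value 57
Best: $67.

$67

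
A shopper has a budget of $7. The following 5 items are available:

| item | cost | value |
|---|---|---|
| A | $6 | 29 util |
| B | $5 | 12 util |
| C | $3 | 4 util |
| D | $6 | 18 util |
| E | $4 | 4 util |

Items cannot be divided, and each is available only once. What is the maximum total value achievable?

29 util

Check high-value combinations within $7:
- A: cost 6, value 29
- D: cost 6, value 18
- B: cost 5, value 12
- C+E: cost 3+4=7, value 4+4=8
- C: cost 3, value 4
Best: 29 util.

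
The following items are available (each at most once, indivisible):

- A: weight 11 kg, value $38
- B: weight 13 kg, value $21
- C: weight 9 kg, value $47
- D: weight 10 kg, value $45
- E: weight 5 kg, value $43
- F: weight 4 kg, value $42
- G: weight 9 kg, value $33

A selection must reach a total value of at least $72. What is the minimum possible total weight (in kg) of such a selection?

9

Subsets with value ≥ 72, sorted by total weight:
- E+F: weight 9, value 85
- C+F: weight 13, value 89
- F+G: weight 13, value 75
- C+E: weight 14, value 90
Minimum weight: 9 kg.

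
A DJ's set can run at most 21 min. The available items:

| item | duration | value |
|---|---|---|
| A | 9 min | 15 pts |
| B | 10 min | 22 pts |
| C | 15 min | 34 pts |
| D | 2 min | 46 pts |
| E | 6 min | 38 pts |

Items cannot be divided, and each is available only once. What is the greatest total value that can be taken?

Check high-value combinations within 21 min:
- B+D+E: duration 10+2+6=18, value 22+46+38=106
- A+D+E: duration 9+2+6=17, value 15+46+38=99
- D+E: duration 2+6=8, value 46+38=84
- A+B+D: duration 9+10+2=21, value 15+22+46=83
- C+D: duration 15+2=17, value 34+46=80
Best: 106 pts.

106 pts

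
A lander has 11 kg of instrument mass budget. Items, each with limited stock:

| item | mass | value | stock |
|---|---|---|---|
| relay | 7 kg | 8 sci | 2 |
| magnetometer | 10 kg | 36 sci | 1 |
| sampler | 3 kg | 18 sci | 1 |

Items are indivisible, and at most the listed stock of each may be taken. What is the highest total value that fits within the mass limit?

Best selections within mass 11 and stock limits:
- 1×magnetometer: mass 10, value 36
- 1×relay + 1×sampler: mass 10, value 26
- 1×sampler: mass 3, value 18
Best: 36 sci.

36 sci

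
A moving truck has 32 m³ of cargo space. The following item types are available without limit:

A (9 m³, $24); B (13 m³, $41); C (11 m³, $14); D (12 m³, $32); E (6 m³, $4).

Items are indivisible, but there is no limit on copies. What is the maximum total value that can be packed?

$89

Best value-per-unit is B at 41/13; filling with it alone gives 2×41 = 82.
Optimal mix: 2×A + 1×B → volume 31, value 89.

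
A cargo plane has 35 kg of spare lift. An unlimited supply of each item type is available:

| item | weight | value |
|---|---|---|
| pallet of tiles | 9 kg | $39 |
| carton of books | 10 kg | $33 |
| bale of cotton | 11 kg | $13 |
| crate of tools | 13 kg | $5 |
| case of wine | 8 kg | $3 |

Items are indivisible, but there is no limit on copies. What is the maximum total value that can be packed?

$120

Best value-per-unit is pallet of tiles at 39/9; filling with it alone gives 3×39 = 117.
Optimal mix: 3×pallet of tiles + 1×case of wine → weight 35, value 120.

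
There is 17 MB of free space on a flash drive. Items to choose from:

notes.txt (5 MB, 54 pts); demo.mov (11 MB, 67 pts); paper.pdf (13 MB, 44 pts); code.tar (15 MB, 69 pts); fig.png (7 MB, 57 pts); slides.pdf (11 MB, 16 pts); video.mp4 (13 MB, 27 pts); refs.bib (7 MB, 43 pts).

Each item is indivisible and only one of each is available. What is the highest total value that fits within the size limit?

121 pts

Check high-value combinations within 17 MB:
- notes.txt+demo.mov: size 5+11=16, value 54+67=121
- notes.txt+fig.png: size 5+7=12, value 54+57=111
- fig.png+refs.bib: size 7+7=14, value 57+43=100
- notes.txt+refs.bib: size 5+7=12, value 54+43=97
- notes.txt+slides.pdf: size 5+11=16, value 54+16=70
Best: 121 pts.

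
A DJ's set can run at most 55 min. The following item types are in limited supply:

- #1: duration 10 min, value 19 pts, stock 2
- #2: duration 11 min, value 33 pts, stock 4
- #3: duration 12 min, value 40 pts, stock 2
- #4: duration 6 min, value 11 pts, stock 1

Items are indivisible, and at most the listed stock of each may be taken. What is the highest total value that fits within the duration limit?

Top feasible selections:
- 1×#1 + 3×#2 + 1×#3: duration 55, value 158
- 2×#2 + 2×#3 + 1×#4: duration 52, value 157
Best: 158 pts.

158 pts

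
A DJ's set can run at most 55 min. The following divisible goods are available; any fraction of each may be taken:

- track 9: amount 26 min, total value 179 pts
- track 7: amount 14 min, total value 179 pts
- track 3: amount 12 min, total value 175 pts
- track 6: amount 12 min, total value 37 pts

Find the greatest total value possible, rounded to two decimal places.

542.25

Take in order of value per unit:
- track 3 (175/12 per unit): all 12 → value 175, running total 175.00
- track 7 (179/14 per unit): all 14 → value 179, running total 354.00
- track 9 (179/26 per unit): all 26 → value 179, running total 533.00
- track 6 (37/12 per unit): 3 of 12 → value 3×37/12 = 9.2500, running total 542.25
Total 542.25.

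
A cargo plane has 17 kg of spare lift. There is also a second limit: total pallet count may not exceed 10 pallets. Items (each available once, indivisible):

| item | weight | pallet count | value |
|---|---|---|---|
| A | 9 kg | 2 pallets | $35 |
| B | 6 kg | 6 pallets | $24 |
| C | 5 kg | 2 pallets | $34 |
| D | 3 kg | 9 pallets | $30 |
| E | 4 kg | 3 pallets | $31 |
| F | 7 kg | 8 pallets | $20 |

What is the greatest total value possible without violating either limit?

Feasible sets respecting both limits:
- A+C: weight 14, pallet count 4, value 69
- A+E: weight 13, pallet count 5, value 66
- C+E: weight 9, pallet count 5, value 65
- A+B: weight 15, pallet count 8, value 59
Best: $69.

$69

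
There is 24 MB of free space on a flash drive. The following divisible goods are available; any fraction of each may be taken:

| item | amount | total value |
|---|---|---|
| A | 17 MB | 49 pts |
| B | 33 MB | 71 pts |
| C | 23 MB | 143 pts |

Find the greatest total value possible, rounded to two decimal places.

Take in order of value per unit:
- C (143/23 per unit): all 23 → value 143, running total 143.00
- A (49/17 per unit): 1 of 17 → value 1×49/17 = 2.8824, running total 145.88
Total 145.88.

145.88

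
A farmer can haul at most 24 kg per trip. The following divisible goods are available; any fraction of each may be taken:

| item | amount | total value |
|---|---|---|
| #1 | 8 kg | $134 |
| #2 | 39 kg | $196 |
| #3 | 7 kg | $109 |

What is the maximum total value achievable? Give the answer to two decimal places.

288.23

Take in order of value per unit:
- #1 (134/8 per unit): all 8 → value 134, running total 134.00
- #3 (109/7 per unit): all 7 → value 109, running total 243.00
- #2 (196/39 per unit): 9 of 39 → value 9×196/39 = 45.2308, running total 288.23
Total 288.23.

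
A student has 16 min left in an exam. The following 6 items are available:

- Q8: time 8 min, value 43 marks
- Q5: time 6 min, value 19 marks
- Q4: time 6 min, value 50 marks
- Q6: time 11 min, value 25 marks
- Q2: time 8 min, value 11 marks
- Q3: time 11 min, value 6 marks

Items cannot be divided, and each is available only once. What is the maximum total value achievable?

Check high-value combinations within 16 min:
- Q8+Q4: time 8+6=14, value 43+50=93
- Q5+Q4: time 6+6=12, value 19+50=69
- Q8+Q5: time 8+6=14, value 43+19=62
- Q4+Q2: time 6+8=14, value 50+11=61
- Q8+Q2: time 8+8=16, value 43+11=54
Best: 93 marks.

93 marks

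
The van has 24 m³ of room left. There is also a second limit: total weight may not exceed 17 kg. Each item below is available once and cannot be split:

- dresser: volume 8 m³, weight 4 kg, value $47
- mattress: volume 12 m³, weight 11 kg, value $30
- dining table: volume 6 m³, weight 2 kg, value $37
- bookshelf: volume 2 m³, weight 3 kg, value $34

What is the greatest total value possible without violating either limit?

Feasible sets respecting both limits:
- dresser+dining table+bookshelf: volume 16, weight 9, value 118
- mattress+dining table+bookshelf: volume 20, weight 16, value 101
- dresser+dining table: volume 14, weight 6, value 84
- dresser+bookshelf: volume 10, weight 7, value 81
Best: $118.

$118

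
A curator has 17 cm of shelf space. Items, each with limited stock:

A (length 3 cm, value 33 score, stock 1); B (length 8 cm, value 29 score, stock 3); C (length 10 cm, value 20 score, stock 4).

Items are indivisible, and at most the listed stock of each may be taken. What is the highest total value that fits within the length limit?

Best selections within length 17 and stock limits:
- 1×A + 1×B: length 11, value 62
- 2×B: length 16, value 58
- 1×A + 1×C: length 13, value 53
- 1×A: length 3, value 33
Best: 62 score.

62 score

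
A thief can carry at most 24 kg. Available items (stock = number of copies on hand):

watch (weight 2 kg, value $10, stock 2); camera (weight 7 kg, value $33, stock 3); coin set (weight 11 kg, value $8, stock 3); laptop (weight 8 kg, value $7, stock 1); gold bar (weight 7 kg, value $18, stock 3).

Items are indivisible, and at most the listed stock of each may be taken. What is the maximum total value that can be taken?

Best selections within weight 24 and stock limits:
- 1×watch + 3×camera: weight 23, value 109
- 3×camera: weight 21, value 99
- 1×watch + 2×camera + 1×gold bar: weight 23, value 94
Best: $109.

$109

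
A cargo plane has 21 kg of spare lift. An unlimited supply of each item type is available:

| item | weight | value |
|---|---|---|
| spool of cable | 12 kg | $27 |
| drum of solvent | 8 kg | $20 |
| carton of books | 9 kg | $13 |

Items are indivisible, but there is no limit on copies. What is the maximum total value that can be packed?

Best value-per-unit is drum of solvent at 20/8; filling with it alone gives 2×20 = 40.
Optimal mix: 1×spool of cable + 1×drum of solvent → weight 20, value 47.

$47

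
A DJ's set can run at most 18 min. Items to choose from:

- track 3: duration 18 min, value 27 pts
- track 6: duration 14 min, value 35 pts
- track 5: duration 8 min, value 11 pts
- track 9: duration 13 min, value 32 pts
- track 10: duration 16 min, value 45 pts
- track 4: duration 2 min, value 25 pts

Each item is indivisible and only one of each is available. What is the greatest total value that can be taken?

Check high-value combinations within 18 min:
- track 10+track 4: duration 16+2=18, value 45+25=70
- track 6+track 4: duration 14+2=16, value 35+25=60
- track 9+track 4: duration 13+2=15, value 32+25=57
- track 10: duration 16, value 45
Best: 70 pts.

70 pts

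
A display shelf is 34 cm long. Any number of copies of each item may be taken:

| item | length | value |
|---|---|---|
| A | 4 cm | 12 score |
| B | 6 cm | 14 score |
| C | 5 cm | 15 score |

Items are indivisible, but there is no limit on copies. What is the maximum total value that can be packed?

Best value-per-unit is A at 12/4; filling with it alone gives 8×12 = 96.
Optimal mix: 6×A + 2×C → length 34, value 102.

102 score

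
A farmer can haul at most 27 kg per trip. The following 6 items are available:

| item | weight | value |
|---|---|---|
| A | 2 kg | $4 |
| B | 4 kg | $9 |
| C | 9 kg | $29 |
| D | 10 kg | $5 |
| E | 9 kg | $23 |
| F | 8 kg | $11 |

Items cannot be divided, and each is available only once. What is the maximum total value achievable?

$65

This is a 0/1 knapsack; check combinations near the capacity.
- A+B+C+E: weight 2+4+9+9=24, value 4+9+29+23=65
- C+E+F: weight 9+9+8=26, value 29+23+11=63
- B+C+E: weight 4+9+9=22, value 9+29+23=61
- A+C+E: weight 2+9+9=20, value 4+29+23=56
- A+B+C+F: weight 2+4+9+8=23, value 4+9+29+11=53
Best: $65.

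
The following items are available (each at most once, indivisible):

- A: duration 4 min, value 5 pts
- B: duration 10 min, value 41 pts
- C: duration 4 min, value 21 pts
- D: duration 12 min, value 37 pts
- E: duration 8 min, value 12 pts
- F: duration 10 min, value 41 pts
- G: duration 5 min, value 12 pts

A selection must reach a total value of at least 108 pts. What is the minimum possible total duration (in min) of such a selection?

Subsets with value ≥ 108, sorted by total duration:
- A+B+C+F: duration 28, value 108
- B+C+F+G: duration 29, value 115
- B+C+D+G: duration 31, value 111
Minimum duration: 28 min.

28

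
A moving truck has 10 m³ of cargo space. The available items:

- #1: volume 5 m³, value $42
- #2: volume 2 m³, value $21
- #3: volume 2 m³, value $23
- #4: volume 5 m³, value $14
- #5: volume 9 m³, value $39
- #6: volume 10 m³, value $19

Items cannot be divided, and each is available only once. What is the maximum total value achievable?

$86

This is a 0/1 knapsack; check combinations near the capacity.
- #1+#2+#3: volume 5+2+2=9, value 42+21+23=86
- #1+#3: volume 5+2=7, value 42+23=65
- #1+#2: volume 5+2=7, value 42+21=63
Best: $86.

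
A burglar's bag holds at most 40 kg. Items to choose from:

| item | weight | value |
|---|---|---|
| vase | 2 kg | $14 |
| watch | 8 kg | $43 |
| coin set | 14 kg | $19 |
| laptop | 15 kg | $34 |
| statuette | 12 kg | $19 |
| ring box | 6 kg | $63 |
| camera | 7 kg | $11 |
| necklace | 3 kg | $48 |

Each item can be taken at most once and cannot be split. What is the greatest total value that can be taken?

$202

Check high-value combinations within 40 kg:
- vase+watch+laptop+ring box+necklace: weight 2+8+15+6+3=34, value 14+43+34+63+48=202
- watch+laptop+ring box+camera+necklace: weight 8+15+6+7+3=39, value 43+34+63+11+48=199
- vase+watch+statuette+ring box+camera+necklace: weight 2+8+12+6+7+3=38, value 14+43+19+63+11+48=198
- vase+watch+coin set+ring box+camera+necklace: weight 2+8+14+6+7+3=40, value 14+43+19+63+11+48=198
Best: $202.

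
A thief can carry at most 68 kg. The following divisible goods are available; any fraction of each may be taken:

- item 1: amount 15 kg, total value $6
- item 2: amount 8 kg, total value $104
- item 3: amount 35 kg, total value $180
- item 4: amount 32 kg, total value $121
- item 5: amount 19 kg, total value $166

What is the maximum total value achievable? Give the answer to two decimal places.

472.69

Take in order of value per unit:
- item 2 (104/8 per unit): all 8 → value 104, running total 104.00
- item 5 (166/19 per unit): all 19 → value 166, running total 270.00
- item 3 (180/35 per unit): all 35 → value 180, running total 450.00
- item 4 (121/32 per unit): 6 of 32 → value 6×121/32 = 22.6875, running total 472.69
Total 472.69.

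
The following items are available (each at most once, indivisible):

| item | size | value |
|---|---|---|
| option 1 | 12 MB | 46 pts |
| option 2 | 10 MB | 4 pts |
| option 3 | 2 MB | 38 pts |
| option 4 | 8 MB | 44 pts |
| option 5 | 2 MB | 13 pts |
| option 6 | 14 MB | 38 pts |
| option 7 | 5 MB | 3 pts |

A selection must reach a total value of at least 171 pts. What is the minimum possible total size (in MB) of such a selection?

38

Subsets with value ≥ 171, sorted by total size:
- option 1+option 3+option 4+option 5+option 6: size 38, value 179
- option 1+option 3+option 4+option 5+option 6+option 7: size 43, value 182
Minimum size: 38 MB.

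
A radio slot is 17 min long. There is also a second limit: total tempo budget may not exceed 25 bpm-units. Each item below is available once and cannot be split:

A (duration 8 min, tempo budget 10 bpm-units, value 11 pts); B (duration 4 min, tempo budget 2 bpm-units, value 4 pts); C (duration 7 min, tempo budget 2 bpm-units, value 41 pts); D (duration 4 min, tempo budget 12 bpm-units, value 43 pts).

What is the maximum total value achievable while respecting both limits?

Feasible sets respecting both limits:
- B+C+D: duration 15, tempo budget 16, value 88
- C+D: duration 11, tempo budget 14, value 84
- A+B+D: duration 16, tempo budget 24, value 58
- A+D: duration 12, tempo budget 22, value 54
Best: 88 pts.

88 pts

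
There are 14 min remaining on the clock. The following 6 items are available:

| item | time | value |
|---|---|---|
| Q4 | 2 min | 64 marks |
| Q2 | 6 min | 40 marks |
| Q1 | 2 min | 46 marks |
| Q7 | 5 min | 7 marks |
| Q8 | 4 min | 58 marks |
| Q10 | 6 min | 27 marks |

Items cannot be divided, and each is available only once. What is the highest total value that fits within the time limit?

This is a 0/1 knapsack; check combinations near the capacity.
- Q4+Q2+Q1+Q8: time 2+6+2+4=14, value 64+40+46+58=208
- Q4+Q1+Q8+Q10: time 2+2+4+6=14, value 64+46+58+27=195
- Q4+Q1+Q7+Q8: time 2+2+5+4=13, value 64+46+7+58=175
- Q4+Q1+Q8: time 2+2+4=8, value 64+46+58=168
- Q4+Q2+Q8: time 2+6+4=12, value 64+40+58=162
Best: 208 marks.

208 marks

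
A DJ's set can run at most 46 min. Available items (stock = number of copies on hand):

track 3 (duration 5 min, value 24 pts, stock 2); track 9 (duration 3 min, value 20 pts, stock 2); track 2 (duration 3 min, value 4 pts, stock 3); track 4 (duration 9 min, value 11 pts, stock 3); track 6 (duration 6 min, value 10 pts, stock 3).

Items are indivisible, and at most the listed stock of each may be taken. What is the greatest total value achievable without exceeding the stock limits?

133 pts

Top feasible selections:
- 2×track 3 + 2×track 9 + 1×track 2 + 1×track 4 + 3×track 6: duration 46, value 133
- 2×track 3 + 2×track 9 + 3×track 2 + 1×track 4 + 2×track 6: duration 46, value 131
- 2×track 3 + 2×track 9 + 3×track 2 + 3×track 6: duration 43, value 130
- 2×track 3 + 2×track 9 + 2×track 4 + 2×track 6: duration 46, value 130
Best: 133 pts.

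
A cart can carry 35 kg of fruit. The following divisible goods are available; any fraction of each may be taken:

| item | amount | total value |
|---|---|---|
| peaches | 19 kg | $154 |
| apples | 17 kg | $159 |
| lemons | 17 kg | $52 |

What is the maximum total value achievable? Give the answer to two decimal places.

304.89

Take in order of value per unit:
- apples (159/17 per unit): all 17 → value 159, running total 159.00
- peaches (154/19 per unit): 18 of 19 → value 18×154/19 = 145.8947, running total 304.89
Total 304.89.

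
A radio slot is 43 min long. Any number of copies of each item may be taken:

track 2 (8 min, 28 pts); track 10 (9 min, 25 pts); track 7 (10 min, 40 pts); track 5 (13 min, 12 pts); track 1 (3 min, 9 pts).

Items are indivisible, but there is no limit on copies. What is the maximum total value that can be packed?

Best value-per-unit is track 7 at 40/10; filling with it alone gives 4×40 = 160.
Optimal mix: 4×track 7 + 1×track 1 → duration 43, value 169.

169 pts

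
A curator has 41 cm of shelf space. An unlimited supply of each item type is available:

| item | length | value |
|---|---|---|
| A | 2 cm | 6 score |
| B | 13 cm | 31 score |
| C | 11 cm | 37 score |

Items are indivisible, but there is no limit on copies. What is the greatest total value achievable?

135 score

Best value-per-unit is C at 37/11; filling with it alone gives 3×37 = 111.
Optimal mix: 4×A + 3×C → length 41, value 135.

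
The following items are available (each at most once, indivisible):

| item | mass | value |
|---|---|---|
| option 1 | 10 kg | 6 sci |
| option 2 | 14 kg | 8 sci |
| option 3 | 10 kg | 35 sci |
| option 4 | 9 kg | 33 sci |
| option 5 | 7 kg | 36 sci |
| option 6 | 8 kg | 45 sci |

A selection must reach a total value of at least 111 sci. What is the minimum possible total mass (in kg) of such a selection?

Subsets with value ≥ 111, sorted by total mass:
- option 4+option 5+option 6: mass 24, value 114
- option 3+option 5+option 6: mass 25, value 116
Minimum mass: 24 kg.

24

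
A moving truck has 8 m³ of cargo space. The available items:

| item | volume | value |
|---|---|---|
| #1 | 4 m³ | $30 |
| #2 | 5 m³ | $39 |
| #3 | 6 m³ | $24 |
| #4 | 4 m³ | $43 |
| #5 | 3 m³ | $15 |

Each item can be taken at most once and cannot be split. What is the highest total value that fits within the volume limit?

$73

Check high-value combinations within 8 m³:
- #1+#4: volume 4+4=8, value 30+43=73
- #4+#5: volume 4+3=7, value 43+15=58
- #2+#5: volume 5+3=8, value 39+15=54
Best: $73.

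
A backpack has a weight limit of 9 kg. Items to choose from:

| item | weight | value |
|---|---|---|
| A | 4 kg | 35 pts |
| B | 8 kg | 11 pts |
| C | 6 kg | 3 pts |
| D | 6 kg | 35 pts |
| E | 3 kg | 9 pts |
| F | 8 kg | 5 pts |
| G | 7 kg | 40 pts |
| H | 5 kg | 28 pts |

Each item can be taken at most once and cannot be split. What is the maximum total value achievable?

This is a 0/1 knapsack; check combinations near the capacity.
- A+H: weight 4+5=9, value 35+28=63
- A+E: weight 4+3=7, value 35+9=44
- D+E: weight 6+3=9, value 35+9=44
Best: 63 pts.

63 pts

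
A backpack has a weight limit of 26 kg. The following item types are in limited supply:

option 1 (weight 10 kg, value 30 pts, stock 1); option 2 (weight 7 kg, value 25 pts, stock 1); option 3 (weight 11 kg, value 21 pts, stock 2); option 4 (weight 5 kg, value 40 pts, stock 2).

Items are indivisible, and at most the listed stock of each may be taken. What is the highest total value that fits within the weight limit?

Best selections within weight 26 and stock limits:
- 1×option 1 + 2×option 4: weight 20, value 110
- 1×option 2 + 2×option 4: weight 17, value 105
Best: 110 pts.

110 pts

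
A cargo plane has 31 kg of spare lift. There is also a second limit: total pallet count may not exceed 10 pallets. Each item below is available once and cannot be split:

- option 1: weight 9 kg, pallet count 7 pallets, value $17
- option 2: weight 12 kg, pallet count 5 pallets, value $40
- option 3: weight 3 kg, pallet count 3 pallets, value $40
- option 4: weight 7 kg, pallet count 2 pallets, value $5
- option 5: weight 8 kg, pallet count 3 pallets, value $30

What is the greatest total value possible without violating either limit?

Feasible sets respecting both limits:
- option 2+option 3+option 4: weight 22, pallet count 10, value 85
- option 2+option 3: weight 15, pallet count 8, value 80
- option 2+option 4+option 5: weight 27, pallet count 10, value 75
- option 3+option 4+option 5: weight 18, pallet count 8, value 75
Best: $85.

$85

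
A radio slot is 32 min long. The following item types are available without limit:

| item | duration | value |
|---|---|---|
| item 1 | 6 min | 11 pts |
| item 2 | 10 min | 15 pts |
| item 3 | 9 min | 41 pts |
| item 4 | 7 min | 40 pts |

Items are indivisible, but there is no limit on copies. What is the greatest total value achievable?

Best value-per-unit is item 4 at 40/7; filling with it alone gives 4×40 = 160.
Optimal mix: 2×item 3 + 2×item 4 → duration 32, value 162.

162 pts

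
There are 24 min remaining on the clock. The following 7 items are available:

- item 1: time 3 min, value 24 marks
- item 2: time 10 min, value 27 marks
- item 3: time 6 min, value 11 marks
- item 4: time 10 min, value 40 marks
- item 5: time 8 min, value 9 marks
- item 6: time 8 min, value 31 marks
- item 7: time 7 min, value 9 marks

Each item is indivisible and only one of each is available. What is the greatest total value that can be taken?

Check high-value combinations within 24 min:
- item 1+item 4+item 6: time 3+10+8=21, value 24+40+31=95
- item 1+item 2+item 4: time 3+10+10=23, value 24+27+40=91
- item 1+item 2+item 6: time 3+10+8=21, value 24+27+31=82
- item 3+item 4+item 6: time 6+10+8=24, value 11+40+31=82
- item 1+item 3+item 4: time 3+6+10=19, value 24+11+40=75
Best: 95 marks.

95 marks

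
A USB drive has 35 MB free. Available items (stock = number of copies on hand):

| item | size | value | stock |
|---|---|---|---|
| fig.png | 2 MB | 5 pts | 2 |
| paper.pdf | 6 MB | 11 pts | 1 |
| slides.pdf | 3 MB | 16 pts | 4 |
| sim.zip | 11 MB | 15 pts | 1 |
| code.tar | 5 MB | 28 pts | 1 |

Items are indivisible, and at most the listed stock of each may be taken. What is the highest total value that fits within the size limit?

118 pts

Best selections within size 35 and stock limits:
- 1×paper.pdf + 4×slides.pdf + 1×sim.zip + 1×code.tar: size 34, value 118
- 2×fig.png + 4×slides.pdf + 1×sim.zip + 1×code.tar: size 32, value 117
Best: 118 pts.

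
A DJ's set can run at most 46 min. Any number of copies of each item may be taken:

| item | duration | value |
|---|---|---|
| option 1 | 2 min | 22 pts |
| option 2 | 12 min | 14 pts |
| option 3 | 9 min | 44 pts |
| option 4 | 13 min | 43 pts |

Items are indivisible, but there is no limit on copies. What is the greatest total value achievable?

Best value-per-unit is option 1 at 22/2, and filling with it alone uses duration 23×2=46. No mix of the others beats 23×22 = 506.

506 pts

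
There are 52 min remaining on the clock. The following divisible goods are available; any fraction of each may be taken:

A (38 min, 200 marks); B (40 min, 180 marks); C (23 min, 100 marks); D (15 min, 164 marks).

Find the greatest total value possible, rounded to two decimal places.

Take in order of value per unit:
- D (164/15 per unit): all 15 → value 164, running total 164.00
- A (200/38 per unit): 37 of 38 → value 37×200/38 = 194.7368, running total 358.74
Total 358.74.

358.74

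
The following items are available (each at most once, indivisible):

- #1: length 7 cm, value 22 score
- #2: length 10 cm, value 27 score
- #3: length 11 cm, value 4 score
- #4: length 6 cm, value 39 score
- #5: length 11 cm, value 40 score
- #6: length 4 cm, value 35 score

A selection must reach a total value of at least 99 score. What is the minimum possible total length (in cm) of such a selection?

20

Subsets with value ≥ 99, sorted by total length:
- #2+#4+#6: length 20, value 101
- #4+#5+#6: length 21, value 114
- #1+#4+#5: length 24, value 101
Minimum length: 20 cm.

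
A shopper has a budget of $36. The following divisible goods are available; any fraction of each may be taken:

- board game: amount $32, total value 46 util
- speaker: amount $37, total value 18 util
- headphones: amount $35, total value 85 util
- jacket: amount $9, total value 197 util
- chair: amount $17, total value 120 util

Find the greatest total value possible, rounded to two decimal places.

341.29

Take in order of value per unit:
- jacket (197/9 per unit): all 9 → value 197, running total 197.00
- chair (120/17 per unit): all 17 → value 120, running total 317.00
- headphones (85/35 per unit): 10 of 35 → value 10×85/35 = 24.2857, running total 341.29
Total 341.29.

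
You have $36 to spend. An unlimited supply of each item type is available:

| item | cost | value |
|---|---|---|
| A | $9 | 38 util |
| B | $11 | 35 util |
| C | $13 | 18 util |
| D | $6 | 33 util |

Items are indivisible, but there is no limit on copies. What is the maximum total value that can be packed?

198 util

Best value-per-unit is D at 33/6, and filling with it alone uses cost 6×6=36. No mix of the others beats 6×33 = 198.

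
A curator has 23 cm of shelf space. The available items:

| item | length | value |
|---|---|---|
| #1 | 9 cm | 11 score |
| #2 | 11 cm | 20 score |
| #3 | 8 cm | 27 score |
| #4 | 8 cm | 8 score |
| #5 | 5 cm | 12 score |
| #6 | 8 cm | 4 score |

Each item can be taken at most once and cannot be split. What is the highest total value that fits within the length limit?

50 score

This is a 0/1 knapsack; check combinations near the capacity.
- #1+#3+#5: length 9+8+5=22, value 11+27+12=50
- #2+#3: length 11+8=19, value 20+27=47
- #3+#4+#5: length 8+8+5=21, value 27+8+12=47
- #3+#5+#6: length 8+5+8=21, value 27+12+4=43
Best: 50 score.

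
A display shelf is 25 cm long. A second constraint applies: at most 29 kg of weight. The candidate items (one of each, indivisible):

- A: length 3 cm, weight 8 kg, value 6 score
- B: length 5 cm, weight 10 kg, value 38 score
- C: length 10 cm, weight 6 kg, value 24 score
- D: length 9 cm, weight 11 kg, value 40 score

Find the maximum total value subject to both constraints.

Feasible sets respecting both limits:
- B+C+D: length 24, weight 27, value 102
- A+B+D: length 17, weight 29, value 84
- B+D: length 14, weight 21, value 78
- A+C+D: length 22, weight 25, value 70
Best: 102 score.

102 score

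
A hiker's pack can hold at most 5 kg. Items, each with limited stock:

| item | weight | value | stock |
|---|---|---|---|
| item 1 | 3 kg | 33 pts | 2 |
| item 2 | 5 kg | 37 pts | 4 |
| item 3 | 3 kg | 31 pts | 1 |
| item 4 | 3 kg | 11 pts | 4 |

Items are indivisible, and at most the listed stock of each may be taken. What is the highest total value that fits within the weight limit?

37 pts

Top feasible selections:
- 1×item 2: weight 5, value 37
- 1×item 1: weight 3, value 33
- 1×item 3: weight 3, value 31
Best: 37 pts.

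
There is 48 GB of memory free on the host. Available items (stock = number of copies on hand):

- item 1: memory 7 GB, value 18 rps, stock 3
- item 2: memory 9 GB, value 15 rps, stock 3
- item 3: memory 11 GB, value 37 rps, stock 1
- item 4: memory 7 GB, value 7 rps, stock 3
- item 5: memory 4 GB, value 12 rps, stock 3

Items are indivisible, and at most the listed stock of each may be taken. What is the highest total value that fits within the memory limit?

127 rps

Best selections within memory 48 and stock limits:
- 3×item 1 + 1×item 3 + 3×item 5: memory 44, value 127
- 2×item 1 + 1×item 2 + 1×item 3 + 3×item 5: memory 46, value 124
- 3×item 1 + 1×item 3 + 1×item 4 + 2×item 5: memory 47, value 122
Best: 127 rps.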